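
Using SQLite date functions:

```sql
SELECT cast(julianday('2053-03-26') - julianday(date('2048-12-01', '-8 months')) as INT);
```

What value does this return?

1820

Adding -8 months to 2048-12-01 gives 2048-04-01.
29 days remain in April 2048 after the 1st (30 − 1).
Full months from May 2048 through February 2053 contribute their day counts.
Then 26 days into March 2053.
Total: 29 + 31 + 30 + 31 + 31 + 30 + 31 + 30 + 31 + 31 + 28 + 31 + 30 + 31 + 30 + 31 + 31 + 30 + 31 + 30 + 31 + 31 + 28 + 31 + 30 + 31 + 30 + 31 + 31 + 30 + 31 + 30 + 31 + 31 + 28 + 31 + 30 + 31 + 30 + 31 + 31 + 30 + 31 + 30 + 31 + 31 + 29 + 31 + 30 + 31 + 30 + 31 + 31 + 30 + 31 + 30 + 31 + 31 + 28 + 26 = 1820.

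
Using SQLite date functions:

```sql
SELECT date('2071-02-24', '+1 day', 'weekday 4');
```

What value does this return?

Advancing 1 more day within February lands on 2071-02-25.
`weekday 4` advances to the next Thursday; 2071-02-25 is a Wednesday, so it moves forward to 2071-02-26.

2071-02-26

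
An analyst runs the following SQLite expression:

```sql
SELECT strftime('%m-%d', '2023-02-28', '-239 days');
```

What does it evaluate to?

07-04

First apply '-239 days': 2023-02-28 → 2022-07-04.
`%m-%d` extracts the month-day: 07-04.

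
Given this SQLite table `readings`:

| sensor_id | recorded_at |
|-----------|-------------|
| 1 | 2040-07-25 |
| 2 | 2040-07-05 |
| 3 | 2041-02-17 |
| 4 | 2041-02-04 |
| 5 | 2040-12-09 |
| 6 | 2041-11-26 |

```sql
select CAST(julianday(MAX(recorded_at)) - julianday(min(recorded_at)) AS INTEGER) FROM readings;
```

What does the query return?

MIN = 2040-07-05, MAX = 2041-11-26.
26 days remain in July 2040 after the 5th (31 − 5).
Full months from August 2040 through October 2041 contribute their day counts.
Then 26 days into November 2041.
Total: 26 + 31 + 30 + 31 + 30 + 31 + 31 + 28 + 31 + 30 + 31 + 30 + 31 + 31 + 30 + 31 + 26 = 509.

509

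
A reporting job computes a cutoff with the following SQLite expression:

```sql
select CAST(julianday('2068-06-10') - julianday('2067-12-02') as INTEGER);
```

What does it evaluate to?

29 days remain in December 2067 after the 2nd (31 − 2).
January 2068: 31 days.
February 2068: 29 days (leap year).
March 2068: 31 days.
April 2068: 30 days.
May 2068: 31 days.
Then 10 days into June 2068.
Total: 29 + 31 + 29 + 31 + 30 + 31 + 10 = 191.

191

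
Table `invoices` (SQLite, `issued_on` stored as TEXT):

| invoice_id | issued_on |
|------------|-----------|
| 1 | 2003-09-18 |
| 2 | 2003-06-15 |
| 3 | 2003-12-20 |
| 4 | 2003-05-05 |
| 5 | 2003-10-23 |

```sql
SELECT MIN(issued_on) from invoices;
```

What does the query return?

MIN over {2003-05-05, 2003-06-15, 2003-09-18, 2003-10-23, 2003-12-20}.

2003-05-05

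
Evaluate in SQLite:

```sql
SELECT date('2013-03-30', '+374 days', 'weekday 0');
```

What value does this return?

2014-04-13

Applying '+374 days' to 2013-03-30: counting 374 days forward gives 2014-04-08.
`weekday 0` advances to the next Sunday; 2014-04-08 is a Tuesday, so it moves forward to 2014-04-13.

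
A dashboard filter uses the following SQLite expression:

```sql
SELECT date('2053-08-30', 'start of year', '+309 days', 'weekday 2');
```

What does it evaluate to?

`start of year` rewinds 2053-08-30 to 2053-01-01.
Applying '+309 days' to 2053-01-01: counting 309 days forward gives 2053-11-06.
`weekday 2` advances to the next Tuesday; 2053-11-06 is a Thursday, so it moves forward to 2053-11-11.

2053-11-11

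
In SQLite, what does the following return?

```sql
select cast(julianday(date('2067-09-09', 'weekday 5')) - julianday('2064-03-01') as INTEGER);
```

`weekday 5` advances to the next Friday; 2067-09-09 is already a Friday, so it stays at 2067-09-09.
30 days remain in March 2064 after the 1st (31 − 1).
Full months from April 2064 through August 2067 contribute their day counts.
Then 9 days into September 2067.
Total: 30 + 30 + 31 + 30 + 31 + 31 + 30 + 31 + 30 + 31 + 31 + 28 + 31 + 30 + 31 + 30 + 31 + 31 + 30 + 31 + 30 + 31 + 31 + 28 + 31 + 30 + 31 + 30 + 31 + 31 + 30 + 31 + 30 + 31 + 31 + 28 + 31 + 30 + 31 + 30 + 31 + 31 + 9 = 1287.

1287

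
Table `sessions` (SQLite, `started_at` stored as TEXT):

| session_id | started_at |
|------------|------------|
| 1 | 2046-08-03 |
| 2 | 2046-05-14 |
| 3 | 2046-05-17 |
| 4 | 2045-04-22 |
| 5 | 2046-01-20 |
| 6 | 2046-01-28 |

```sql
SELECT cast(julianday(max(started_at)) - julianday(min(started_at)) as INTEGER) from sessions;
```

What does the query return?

468

MIN = 2045-04-22, MAX = 2046-08-03.
8 days remain in April 2045 after the 22nd (30 − 22).
Full months from May 2045 through July 2046 contribute their day counts.
Then 3 days into August 2046.
Total: 8 + 31 + 30 + 31 + 31 + 30 + 31 + 30 + 31 + 31 + 28 + 31 + 30 + 31 + 30 + 31 + 3 = 468.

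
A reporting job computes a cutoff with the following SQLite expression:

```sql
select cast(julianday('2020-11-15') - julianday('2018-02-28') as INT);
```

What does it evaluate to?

991

0 days remain in February 2018 after the 28th (28 − 28).
Full months from March 2018 through October 2020 contribute their day counts.
Then 15 days into November 2020.
Total: 0 + 31 + 30 + 31 + 30 + 31 + 31 + 30 + 31 + 30 + 31 + 31 + 28 + 31 + 30 + 31 + 30 + 31 + 31 + 30 + 31 + 30 + 31 + 31 + 29 + 31 + 30 + 31 + 30 + 31 + 31 + 30 + 31 + 15 = 991.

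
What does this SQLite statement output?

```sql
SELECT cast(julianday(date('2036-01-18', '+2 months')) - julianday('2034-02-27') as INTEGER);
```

750

Adding +2 months to 2036-01-18 gives 2036-03-18.
1 day remains in February 2034 after the 27th (28 − 27).
Full months from March 2034 through February 2036 contribute their day counts.
Then 18 days into March 2036.
Total: 1 + 31 + 30 + 31 + 30 + 31 + 31 + 30 + 31 + 30 + 31 + 31 + 28 + 31 + 30 + 31 + 30 + 31 + 31 + 30 + 31 + 30 + 31 + 31 + 29 + 18 = 750.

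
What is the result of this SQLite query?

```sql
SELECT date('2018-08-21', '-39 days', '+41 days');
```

2018-08-23

Going back 21 days from 2018-08-21 reaches 2018-07-31 (last day of July, 31 days).
Going back 18 days within July lands on 2018-07-13.
Applying '+41 days' to 2018-07-13: counting 41 days forward gives 2018-08-23.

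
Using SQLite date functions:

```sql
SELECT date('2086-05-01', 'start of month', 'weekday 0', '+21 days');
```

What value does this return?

`start of month` rewinds 2086-05-01 to 2086-05-01.
`weekday 0` advances to the next Sunday; 2086-05-01 is a Wednesday, so it moves forward to 2086-05-05.
Advancing 21 more days within May lands on 2086-05-26.

2086-05-26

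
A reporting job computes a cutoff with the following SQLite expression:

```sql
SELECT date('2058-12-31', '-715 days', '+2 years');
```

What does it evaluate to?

2059-01-15

Applying '-715 days' to 2058-12-31: counting 715 days back gives 2057-01-15.
Adding +2 years to 2057-01-15 gives 2059-01-15.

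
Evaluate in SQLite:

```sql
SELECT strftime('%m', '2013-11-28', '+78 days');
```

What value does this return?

First apply '+78 days': 2013-11-28 → 2014-02-14.
`%m` extracts the 2-digit month (01-12): 02.

02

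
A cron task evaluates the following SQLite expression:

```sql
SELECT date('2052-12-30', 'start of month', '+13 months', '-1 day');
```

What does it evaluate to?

2053-12-31

`start of month` rewinds 2052-12-30 to 2052-12-01.
Adding +13 months to 2052-12-01 gives 2054-01-01.
Going back 1 day from 2054-01-01 reaches 2053-12-31 (last day of December, 31 days).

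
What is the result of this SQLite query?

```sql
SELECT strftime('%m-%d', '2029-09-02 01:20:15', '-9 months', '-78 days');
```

09-15

First apply '-9 months', '-78 days': 2029-09-02 01:20:15 → 2028-09-15 01:20:15.
`%m-%d` extracts the month-day: 09-15.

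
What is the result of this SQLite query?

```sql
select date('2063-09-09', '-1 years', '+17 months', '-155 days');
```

Adding -1 year to 2063-09-09 gives 2062-09-09.
Adding +17 months to 2062-09-09 gives 2064-02-09.
Applying '-155 days' to 2064-02-09: counting 155 days back gives 2063-09-07.

2063-09-07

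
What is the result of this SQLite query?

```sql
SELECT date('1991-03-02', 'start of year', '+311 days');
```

`start of year` rewinds 1991-03-02 to 1991-01-01.
Applying '+311 days' to 1991-01-01: counting 311 days forward gives 1991-11-08.

1991-11-08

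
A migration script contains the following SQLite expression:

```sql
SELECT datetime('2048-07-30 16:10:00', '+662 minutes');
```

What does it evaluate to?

662 minutes = 11h 2m; +662 minutes from 2048-07-30 16:10:00 is 2048-07-31 03:12:00 (crosses midnight).

2048-07-31 03:12:00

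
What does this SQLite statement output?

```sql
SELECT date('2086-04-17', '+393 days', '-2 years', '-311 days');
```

Applying '+393 days' to 2086-04-17: counting 393 days forward gives 2087-05-15.
Adding -2 years to 2087-05-15 gives 2085-05-15.
Applying '-311 days' to 2085-05-15: counting 311 days back gives 2084-07-08.

2084-07-08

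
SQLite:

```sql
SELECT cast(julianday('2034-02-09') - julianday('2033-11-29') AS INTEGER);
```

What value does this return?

72

1 day remains in November 2033 after the 29th (30 − 29).
December 2033: 31 days.
January 2034: 31 days.
Then 9 days into February 2034.
Total: 1 + 31 + 31 + 9 = 72.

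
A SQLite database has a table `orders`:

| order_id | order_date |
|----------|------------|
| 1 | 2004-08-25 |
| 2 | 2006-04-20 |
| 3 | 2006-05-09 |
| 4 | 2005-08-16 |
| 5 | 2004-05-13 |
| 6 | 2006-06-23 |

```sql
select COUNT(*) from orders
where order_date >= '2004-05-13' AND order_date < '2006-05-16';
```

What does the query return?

Rows in [2004-05-13, 2006-05-16): 2004-08-25, 2006-04-20, 2006-05-09, 2005-08-16, 2004-05-13 → 5 rows.

5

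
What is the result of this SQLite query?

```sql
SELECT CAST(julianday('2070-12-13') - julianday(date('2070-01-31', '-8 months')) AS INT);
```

Adding -8 months to 2070-01-31 gives 2069-05-31.
0 days remain in May 2069 after the 31st (31 − 31).
Full months from June 2069 through November 2070 contribute their day counts.
Then 13 days into December 2070.
Total: 0 + 30 + 31 + 31 + 30 + 31 + 30 + 31 + 31 + 28 + 31 + 30 + 31 + 30 + 31 + 31 + 30 + 31 + 30 + 13 = 561.

561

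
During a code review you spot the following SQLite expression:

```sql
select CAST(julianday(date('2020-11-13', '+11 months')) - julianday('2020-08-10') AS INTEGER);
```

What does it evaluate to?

Adding +11 months to 2020-11-13 gives 2021-10-13.
21 days remain in August 2020 after the 10th (31 − 10).
Full months from September 2020 through September 2021 contribute their day counts.
Then 13 days into October 2021.
Total: 21 + 30 + 31 + 30 + 31 + 31 + 28 + 31 + 30 + 31 + 30 + 31 + 31 + 30 + 13 = 429.

429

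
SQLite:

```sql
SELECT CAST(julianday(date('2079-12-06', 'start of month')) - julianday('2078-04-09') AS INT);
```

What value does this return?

`start of month` rewinds 2079-12-06 to 2079-12-01.
21 days remain in April 2078 after the 9th (30 − 9).
Full months from May 2078 through November 2079 contribute their day counts.
Then 1 day into December 2079.
Total: 21 + 31 + 30 + 31 + 31 + 30 + 31 + 30 + 31 + 31 + 28 + 31 + 30 + 31 + 30 + 31 + 31 + 30 + 31 + 30 + 1 = 601.

601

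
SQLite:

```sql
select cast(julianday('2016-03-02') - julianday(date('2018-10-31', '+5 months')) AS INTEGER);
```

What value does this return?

-1124

Adding +5 months to 2018-10-31 gives 2019-03-31.
29 days remain in March 2016 after the 2nd (31 − 2).
Full months from April 2016 through February 2019 contribute their day counts.
Then 31 days into March 2019.
Total: 29 + 30 + 31 + 30 + 31 + 31 + 30 + 31 + 30 + 31 + 31 + 28 + 31 + 30 + 31 + 30 + 31 + 31 + 30 + 31 + 30 + 31 + 31 + 28 + 31 + 30 + 31 + 30 + 31 + 31 + 30 + 31 + 30 + 31 + 31 + 28 + 31 = 1124.
The subtraction is earlier − later, so the result is −1124 → -1124.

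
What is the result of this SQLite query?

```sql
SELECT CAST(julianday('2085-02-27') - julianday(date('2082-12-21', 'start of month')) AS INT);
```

819

`start of month` rewinds 2082-12-21 to 2082-12-01.
30 days remain in December 2082 after the 1st (31 − 1).
Full months from January 2083 through January 2085 contribute their day counts.
Then 27 days into February 2085.
Total: 30 + 31 + 28 + 31 + 30 + 31 + 30 + 31 + 31 + 30 + 31 + 30 + 31 + 31 + 29 + 31 + 30 + 31 + 30 + 31 + 31 + 30 + 31 + 30 + 31 + 31 + 27 = 819.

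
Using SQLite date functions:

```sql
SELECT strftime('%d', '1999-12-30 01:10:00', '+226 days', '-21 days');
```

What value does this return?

First apply '+226 days', '-21 days': 1999-12-30 01:10:00 → 2000-07-22 01:10:00.
`%d` extracts the 2-digit day of month: 22.

22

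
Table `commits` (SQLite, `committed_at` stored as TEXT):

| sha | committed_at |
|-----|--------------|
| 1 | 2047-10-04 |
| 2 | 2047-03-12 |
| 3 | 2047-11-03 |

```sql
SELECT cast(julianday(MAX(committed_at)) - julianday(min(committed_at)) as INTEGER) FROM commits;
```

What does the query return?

MIN = 2047-03-12, MAX = 2047-11-03.
19 days remain in March 2047 after the 12th (31 − 12).
Full months from April 2047 through October 2047 contribute their day counts.
Then 3 days into November 2047.
Total: 19 + 30 + 31 + 30 + 31 + 31 + 30 + 31 + 3 = 236.

236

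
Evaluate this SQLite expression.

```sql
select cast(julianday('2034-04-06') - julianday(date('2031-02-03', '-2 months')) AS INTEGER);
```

1220

Adding -2 months to 2031-02-03 gives 2030-12-03.
28 days remain in December 2030 after the 3rd (31 − 3).
Full months from January 2031 through March 2034 contribute their day counts.
Then 6 days into April 2034.
Total: 28 + 31 + 28 + 31 + 30 + 31 + 30 + 31 + 31 + 30 + 31 + 30 + 31 + 31 + 29 + 31 + 30 + 31 + 30 + 31 + 31 + 30 + 31 + 30 + 31 + 31 + 28 + 31 + 30 + 31 + 30 + 31 + 31 + 30 + 31 + 30 + 31 + 31 + 28 + 31 + 6 = 1220.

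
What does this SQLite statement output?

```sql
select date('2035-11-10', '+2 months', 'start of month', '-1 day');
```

2035-12-31

Adding +2 months to 2035-11-10 gives 2036-01-10.
`start of month` rewinds 2036-01-10 to 2036-01-01.
Going back 1 day from 2036-01-01 reaches 2035-12-31 (last day of December, 31 days).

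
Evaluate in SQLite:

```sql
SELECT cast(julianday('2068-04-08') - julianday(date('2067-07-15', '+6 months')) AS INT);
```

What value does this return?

84

Adding +6 months to 2067-07-15 gives 2068-01-15.
16 days remain in January 2068 after the 15th (31 − 15).
February 2068: 29 days (leap year).
March 2068: 31 days.
Then 8 days into April 2068.
Total: 16 + 29 + 31 + 8 = 84.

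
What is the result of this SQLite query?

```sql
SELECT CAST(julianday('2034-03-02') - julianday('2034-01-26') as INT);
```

5 days remain in January 2034 after the 26th (31 − 26).
February 2034: 28 days.
Then 2 days into March 2034.
Total: 5 + 28 + 2 = 35.

35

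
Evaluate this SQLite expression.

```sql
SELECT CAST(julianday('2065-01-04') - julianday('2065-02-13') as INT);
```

-40

27 days remain in January 2065 after the 4th (31 − 4).
Then 13 days into February 2065.
Total: 27 + 13 = 40.
The subtraction is earlier − later, so the result is −40 → -40.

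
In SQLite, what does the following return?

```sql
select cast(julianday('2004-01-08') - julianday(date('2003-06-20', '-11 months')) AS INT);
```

Adding -11 months to 2003-06-20 gives 2002-07-20.
11 days remain in July 2002 after the 20th (31 − 20).
Full months from August 2002 through December 2003 contribute their day counts.
Then 8 days into January 2004.
Total: 11 + 31 + 30 + 31 + 30 + 31 + 31 + 28 + 31 + 30 + 31 + 30 + 31 + 31 + 30 + 31 + 30 + 31 + 8 = 537.

537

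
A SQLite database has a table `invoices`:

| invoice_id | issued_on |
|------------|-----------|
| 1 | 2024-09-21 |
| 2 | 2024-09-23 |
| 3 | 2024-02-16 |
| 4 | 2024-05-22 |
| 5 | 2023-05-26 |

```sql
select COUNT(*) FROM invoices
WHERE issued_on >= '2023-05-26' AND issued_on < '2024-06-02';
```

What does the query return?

3

Rows in [2023-05-26, 2024-06-02): 2024-02-16, 2024-05-22, 2023-05-26 → 3 rows.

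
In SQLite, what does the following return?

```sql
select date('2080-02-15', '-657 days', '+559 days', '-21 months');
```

2078-02-09

Applying '-657 days' to 2080-02-15: counting 657 days back gives 2078-04-29.
Applying '+559 days' to 2078-04-29: counting 559 days forward gives 2079-11-09.
Adding -21 months to 2079-11-09 gives 2078-02-09.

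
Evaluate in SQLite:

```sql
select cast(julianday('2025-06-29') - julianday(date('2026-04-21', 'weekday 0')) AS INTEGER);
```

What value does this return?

`weekday 0` advances to the next Sunday; 2026-04-21 is a Tuesday, so it moves forward to 2026-04-26.
1 day remains in June 2025 after the 29th (30 − 29).
Full months from July 2025 through March 2026 contribute their day counts.
Then 26 days into April 2026.
Total: 1 + 31 + 31 + 30 + 31 + 30 + 31 + 31 + 28 + 31 + 26 = 301.
The subtraction is earlier − later, so the result is −301 → -301.

-301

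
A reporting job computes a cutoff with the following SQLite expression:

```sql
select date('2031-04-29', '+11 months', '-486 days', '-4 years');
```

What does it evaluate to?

Adding +11 months to 2031-04-29 gives 2032-03-29.
Applying '-486 days' to 2032-03-29: counting 486 days back gives 2030-11-29.
Adding -4 years to 2030-11-29 gives 2026-11-29.

2026-11-29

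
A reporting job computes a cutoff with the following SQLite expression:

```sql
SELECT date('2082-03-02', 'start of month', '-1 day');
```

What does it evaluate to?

2082-02-28

`start of month` rewinds 2082-03-02 to 2082-03-01.
Going back 1 day from 2082-03-01 reaches 2082-02-28 (last day of February, 28 days).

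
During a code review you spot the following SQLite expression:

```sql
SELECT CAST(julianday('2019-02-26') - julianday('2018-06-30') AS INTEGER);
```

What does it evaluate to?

241

0 days remain in June 2018 after the 30th (30 − 30).
Full months from July 2018 through January 2019 contribute their day counts.
Then 26 days into February 2019.
Total: 0 + 31 + 31 + 30 + 31 + 30 + 31 + 31 + 26 = 241.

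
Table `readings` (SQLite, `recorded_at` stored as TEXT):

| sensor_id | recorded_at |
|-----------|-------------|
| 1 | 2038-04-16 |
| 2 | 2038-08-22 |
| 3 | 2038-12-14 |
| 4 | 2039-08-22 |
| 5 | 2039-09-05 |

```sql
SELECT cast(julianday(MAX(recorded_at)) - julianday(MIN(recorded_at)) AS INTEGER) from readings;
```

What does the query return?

507

MIN = 2038-04-16, MAX = 2039-09-05.
14 days remain in April 2038 after the 16th (30 − 16).
Full months from May 2038 through August 2039 contribute their day counts.
Then 5 days into September 2039.
Total: 14 + 31 + 30 + 31 + 31 + 30 + 31 + 30 + 31 + 31 + 28 + 31 + 30 + 31 + 30 + 31 + 31 + 5 = 507.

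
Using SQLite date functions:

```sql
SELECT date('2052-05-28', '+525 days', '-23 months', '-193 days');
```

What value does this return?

2051-05-25

Applying '+525 days' to 2052-05-28: counting 525 days forward gives 2053-11-04.
Adding -23 months to 2053-11-04 gives 2051-12-04.
Applying '-193 days' to 2051-12-04: counting 193 days back gives 2051-05-25.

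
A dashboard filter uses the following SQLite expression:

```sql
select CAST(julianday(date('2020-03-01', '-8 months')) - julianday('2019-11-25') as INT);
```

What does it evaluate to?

Adding -8 months to 2020-03-01 gives 2019-07-01.
30 days remain in July 2019 after the 1st (31 − 1).
August 2019: 31 days.
September 2019: 30 days.
October 2019: 31 days.
Then 25 days into November 2019.
Total: 30 + 31 + 30 + 31 + 25 = 147.
The subtraction is earlier − later, so the result is −147 → -147.

-147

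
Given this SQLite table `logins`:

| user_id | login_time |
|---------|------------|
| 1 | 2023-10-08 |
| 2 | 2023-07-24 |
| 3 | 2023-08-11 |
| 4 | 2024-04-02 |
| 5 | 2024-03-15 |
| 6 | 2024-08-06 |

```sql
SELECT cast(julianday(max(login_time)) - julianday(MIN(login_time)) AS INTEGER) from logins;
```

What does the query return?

379

MIN = 2023-07-24, MAX = 2024-08-06.
7 days remain in July 2023 after the 24th (31 − 24).
Full months from August 2023 through July 2024 contribute their day counts.
Then 6 days into August 2024.
Total: 7 + 31 + 30 + 31 + 30 + 31 + 31 + 29 + 31 + 30 + 31 + 30 + 31 + 6 = 379.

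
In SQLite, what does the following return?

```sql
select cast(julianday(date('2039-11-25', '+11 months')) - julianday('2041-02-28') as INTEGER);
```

Adding +11 months to 2039-11-25 gives 2040-10-25.
6 days remain in October 2040 after the 25th (31 − 25).
November 2040: 30 days.
December 2040: 31 days.
January 2041: 31 days.
Then 28 days into February 2041.
Total: 6 + 30 + 31 + 31 + 28 = 126.
The subtraction is earlier − later, so the result is −126 → -126.

-126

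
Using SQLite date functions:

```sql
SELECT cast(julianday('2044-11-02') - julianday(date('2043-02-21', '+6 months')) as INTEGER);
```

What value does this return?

Adding +6 months to 2043-02-21 gives 2043-08-21.
10 days remain in August 2043 after the 21st (31 − 21).
Full months from September 2043 through October 2044 contribute their day counts.
Then 2 days into November 2044.
Total: 10 + 30 + 31 + 30 + 31 + 31 + 29 + 31 + 30 + 31 + 30 + 31 + 31 + 30 + 31 + 2 = 439.

439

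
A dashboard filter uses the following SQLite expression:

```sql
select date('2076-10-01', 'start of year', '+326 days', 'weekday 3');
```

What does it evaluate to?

2076-11-25

`start of year` rewinds 2076-10-01 to 2076-01-01.
Applying '+326 days' to 2076-01-01: counting 326 days forward gives 2076-11-22.
`weekday 3` advances to the next Wednesday; 2076-11-22 is a Sunday, so it moves forward to 2076-11-25.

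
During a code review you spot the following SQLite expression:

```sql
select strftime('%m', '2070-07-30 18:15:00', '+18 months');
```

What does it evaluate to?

First apply '+18 months': 2070-07-30 18:15:00 → 2072-01-30 18:15:00.
`%m` extracts the 2-digit month (01-12): 01.

01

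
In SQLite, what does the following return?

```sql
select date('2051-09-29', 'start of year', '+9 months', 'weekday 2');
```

`start of year` rewinds 2051-09-29 to 2051-01-01.
Adding +9 months to 2051-01-01 gives 2051-10-01.
`weekday 2` advances to the next Tuesday; 2051-10-01 is a Sunday, so it moves forward to 2051-10-03.

2051-10-03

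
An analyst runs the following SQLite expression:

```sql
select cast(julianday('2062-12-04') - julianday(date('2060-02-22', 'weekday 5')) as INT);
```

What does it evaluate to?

1011

`weekday 5` advances to the next Friday; 2060-02-22 is a Sunday, so it moves forward to 2060-02-27.
2 days remain in February 2060 after the 27th (29 − 27).
Full months from March 2060 through November 2062 contribute their day counts.
Then 4 days into December 2062.
Total: 2 + 31 + 30 + 31 + 30 + 31 + 31 + 30 + 31 + 30 + 31 + 31 + 28 + 31 + 30 + 31 + 30 + 31 + 31 + 30 + 31 + 30 + 31 + 31 + 28 + 31 + 30 + 31 + 30 + 31 + 31 + 30 + 31 + 30 + 4 = 1011.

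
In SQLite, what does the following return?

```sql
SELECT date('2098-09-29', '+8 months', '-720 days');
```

2097-06-08

Adding +8 months to 2098-09-29 gives 2099-05-29.
Applying '-720 days' to 2099-05-29: counting 720 days back gives 2097-06-08.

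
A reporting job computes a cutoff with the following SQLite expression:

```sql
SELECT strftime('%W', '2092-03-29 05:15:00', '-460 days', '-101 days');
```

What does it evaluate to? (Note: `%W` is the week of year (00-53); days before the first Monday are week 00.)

37

First apply '-460 days', '-101 days': 2092-03-29 05:15:00 → 2090-09-15 05:15:00.
2090-09-15 is a Friday. SQLite's %W counts Mondays since the year started; the result is 37.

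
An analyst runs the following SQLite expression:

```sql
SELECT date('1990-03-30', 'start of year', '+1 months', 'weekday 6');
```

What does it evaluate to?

`start of year` rewinds 1990-03-30 to 1990-01-01.
Adding +1 month to 1990-01-01 gives 1990-02-01.
`weekday 6` advances to the next Saturday; 1990-02-01 is a Thursday, so it moves forward to 1990-02-03.

1990-02-03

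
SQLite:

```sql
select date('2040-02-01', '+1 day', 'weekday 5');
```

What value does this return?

2040-02-03

Advancing 1 more day within February lands on 2040-02-02.
`weekday 5` advances to the next Friday; 2040-02-02 is a Thursday, so it moves forward to 2040-02-03.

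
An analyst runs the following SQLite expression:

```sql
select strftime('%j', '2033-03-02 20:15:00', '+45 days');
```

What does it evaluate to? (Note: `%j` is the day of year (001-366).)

106

First apply '+45 days': 2033-03-02 20:15:00 → 2033-04-16 20:15:00.
Day-of-year for 2033-04-16: days since 2033-01-01 inclusive = 106, zero-padded to 106.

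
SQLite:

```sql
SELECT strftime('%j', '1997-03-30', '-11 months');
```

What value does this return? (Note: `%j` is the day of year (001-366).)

First apply '-11 months': 1997-03-30 → 1996-04-30.
Day-of-year for 1996-04-30: days since 1996-01-01 inclusive = 121, zero-padded to 121.

121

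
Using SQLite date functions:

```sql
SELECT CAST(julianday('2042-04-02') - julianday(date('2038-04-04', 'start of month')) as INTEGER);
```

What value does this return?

`start of month` rewinds 2038-04-04 to 2038-04-01.
29 days remain in April 2038 after the 1st (30 − 1).
Full months from May 2038 through March 2042 contribute their day counts.
Then 2 days into April 2042.
Total: 29 + 31 + 30 + 31 + 31 + 30 + 31 + 30 + 31 + 31 + 28 + 31 + 30 + 31 + 30 + 31 + 31 + 30 + 31 + 30 + 31 + 31 + 29 + 31 + 30 + 31 + 30 + 31 + 31 + 30 + 31 + 30 + 31 + 31 + 28 + 31 + 30 + 31 + 30 + 31 + 31 + 30 + 31 + 30 + 31 + 31 + 28 + 31 + 2 = 1462.

1462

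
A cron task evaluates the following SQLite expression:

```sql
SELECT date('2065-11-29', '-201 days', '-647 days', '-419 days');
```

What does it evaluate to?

2062-06-11

Applying '-201 days' to 2065-11-29: counting 201 days back gives 2065-05-12.
Applying '-647 days' to 2065-05-12: counting 647 days back gives 2063-08-04.
Applying '-419 days' to 2063-08-04: counting 419 days back gives 2062-06-11.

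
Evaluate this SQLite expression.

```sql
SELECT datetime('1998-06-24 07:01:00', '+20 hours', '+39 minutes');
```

1998-06-25 03:40:00

+20 hours from 1998-06-24 07:01:00 is 1998-06-25 03:01:00 (crosses midnight).
+39 minutes from 1998-06-25 03:01:00 is 1998-06-25 03:40:00.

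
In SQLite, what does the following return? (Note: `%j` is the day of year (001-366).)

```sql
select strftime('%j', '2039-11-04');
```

Day-of-year for 2039-11-04: days since 2039-01-01 inclusive = 308, zero-padded to 308.

308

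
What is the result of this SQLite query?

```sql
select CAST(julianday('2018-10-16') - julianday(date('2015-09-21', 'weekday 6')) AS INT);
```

1116

`weekday 6` advances to the next Saturday; 2015-09-21 is a Monday, so it moves forward to 2015-09-26.
4 days remain in September 2015 after the 26th (30 − 26).
Full months from October 2015 through September 2018 contribute their day counts.
Then 16 days into October 2018.
Total: 4 + 31 + 30 + 31 + 31 + 29 + 31 + 30 + 31 + 30 + 31 + 31 + 30 + 31 + 30 + 31 + 31 + 28 + 31 + 30 + 31 + 30 + 31 + 31 + 30 + 31 + 30 + 31 + 31 + 28 + 31 + 30 + 31 + 30 + 31 + 31 + 30 + 16 = 1116.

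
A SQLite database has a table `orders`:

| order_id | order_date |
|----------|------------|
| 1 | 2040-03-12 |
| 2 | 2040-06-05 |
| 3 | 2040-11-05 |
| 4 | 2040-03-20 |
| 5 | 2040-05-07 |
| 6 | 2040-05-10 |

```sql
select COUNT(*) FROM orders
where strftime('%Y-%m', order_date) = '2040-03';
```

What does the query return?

Rows with year-month 2040-03: 2040-03-12, 2040-03-20 → 2.

2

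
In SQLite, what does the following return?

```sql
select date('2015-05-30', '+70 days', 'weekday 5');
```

2015-08-14

Applying '+70 days' to 2015-05-30: counting 70 days forward gives 2015-08-08.
`weekday 5` advances to the next Friday; 2015-08-08 is a Saturday, so it moves forward to 2015-08-14.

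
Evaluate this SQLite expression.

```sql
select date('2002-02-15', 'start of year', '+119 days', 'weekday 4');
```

2002-05-02

`start of year` rewinds 2002-02-15 to 2002-01-01.
Applying '+119 days' to 2002-01-01: counting 119 days forward gives 2002-04-30.
`weekday 4` advances to the next Thursday; 2002-04-30 is a Tuesday, so it moves forward to 2002-05-02.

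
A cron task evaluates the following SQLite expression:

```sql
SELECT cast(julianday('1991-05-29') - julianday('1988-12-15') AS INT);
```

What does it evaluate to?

895

16 days remain in December 1988 after the 15th (31 − 15).
Full months from January 1989 through April 1991 contribute their day counts.
Then 29 days into May 1991.
Total: 16 + 31 + 28 + 31 + 30 + 31 + 30 + 31 + 31 + 30 + 31 + 30 + 31 + 31 + 28 + 31 + 30 + 31 + 30 + 31 + 31 + 30 + 31 + 30 + 31 + 31 + 28 + 31 + 30 + 29 = 895.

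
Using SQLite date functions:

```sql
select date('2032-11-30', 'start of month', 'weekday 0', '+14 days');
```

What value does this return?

2032-11-21

`start of month` rewinds 2032-11-30 to 2032-11-01.
`weekday 0` advances to the next Sunday; 2032-11-01 is a Monday, so it moves forward to 2032-11-07.
Advancing 14 more days within November lands on 2032-11-21.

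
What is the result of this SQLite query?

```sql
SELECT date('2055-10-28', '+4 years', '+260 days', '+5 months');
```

Adding +4 years to 2055-10-28 gives 2059-10-28.
Applying '+260 days' to 2059-10-28: counting 260 days forward gives 2060-07-14.
Adding +5 months to 2060-07-14 gives 2060-12-14.

2060-12-14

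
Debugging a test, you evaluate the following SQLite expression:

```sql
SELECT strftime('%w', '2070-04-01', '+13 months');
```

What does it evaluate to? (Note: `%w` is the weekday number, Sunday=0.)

5

First apply '+13 months': 2070-04-01 → 2071-05-01.
2071-05-01 is a Friday; with Sunday=0 that is 5.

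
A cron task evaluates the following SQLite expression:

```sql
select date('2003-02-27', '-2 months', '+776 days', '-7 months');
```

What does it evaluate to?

2004-07-10

Adding -2 months to 2003-02-27 gives 2002-12-27.
Applying '+776 days' to 2002-12-27: counting 776 days forward gives 2005-02-10.
Adding -7 months to 2005-02-10 gives 2004-07-10.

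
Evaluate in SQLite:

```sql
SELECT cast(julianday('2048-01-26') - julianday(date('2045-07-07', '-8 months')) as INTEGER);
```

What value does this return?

1175

Adding -8 months to 2045-07-07 gives 2044-11-07.
23 days remain in November 2044 after the 7th (30 − 7).
Full months from December 2044 through December 2047 contribute their day counts.
Then 26 days into January 2048.
Total: 23 + 31 + 31 + 28 + 31 + 30 + 31 + 30 + 31 + 31 + 30 + 31 + 30 + 31 + 31 + 28 + 31 + 30 + 31 + 30 + 31 + 31 + 30 + 31 + 30 + 31 + 31 + 28 + 31 + 30 + 31 + 30 + 31 + 31 + 30 + 31 + 30 + 31 + 26 = 1175.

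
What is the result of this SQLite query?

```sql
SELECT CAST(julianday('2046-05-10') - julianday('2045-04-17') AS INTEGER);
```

388

13 days remain in April 2045 after the 17th (30 − 17).
Full months from May 2045 through April 2046 contribute their day counts.
Then 10 days into May 2046.
Total: 13 + 31 + 30 + 31 + 31 + 30 + 31 + 30 + 31 + 31 + 28 + 31 + 30 + 10 = 388.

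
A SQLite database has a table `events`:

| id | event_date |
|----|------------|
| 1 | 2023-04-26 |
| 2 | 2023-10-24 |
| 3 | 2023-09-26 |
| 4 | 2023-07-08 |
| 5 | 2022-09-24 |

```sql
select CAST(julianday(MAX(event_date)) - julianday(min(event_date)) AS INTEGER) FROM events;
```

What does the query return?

395

MIN = 2022-09-24, MAX = 2023-10-24.
6 days remain in September 2022 after the 24th (30 − 24).
Full months from October 2022 through September 2023 contribute their day counts.
Then 24 days into October 2023.
Total: 6 + 31 + 30 + 31 + 31 + 28 + 31 + 30 + 31 + 30 + 31 + 31 + 30 + 24 = 395.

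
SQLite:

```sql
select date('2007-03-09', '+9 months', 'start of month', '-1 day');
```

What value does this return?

2007-11-30

Adding +9 months to 2007-03-09 gives 2007-12-09.
`start of month` rewinds 2007-12-09 to 2007-12-01.
Going back 1 day from 2007-12-01 reaches 2007-11-30 (last day of November, 30 days).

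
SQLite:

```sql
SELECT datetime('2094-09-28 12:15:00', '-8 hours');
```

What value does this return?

-8 hours from 2094-09-28 12:15:00 is 2094-09-28 04:15:00.

2094-09-28 04:15:00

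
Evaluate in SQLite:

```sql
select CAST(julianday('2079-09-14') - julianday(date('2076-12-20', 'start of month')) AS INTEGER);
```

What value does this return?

1017

`start of month` rewinds 2076-12-20 to 2076-12-01.
30 days remain in December 2076 after the 1st (31 − 1).
Full months from January 2077 through August 2079 contribute their day counts.
Then 14 days into September 2079.
Total: 30 + 31 + 28 + 31 + 30 + 31 + 30 + 31 + 31 + 30 + 31 + 30 + 31 + 31 + 28 + 31 + 30 + 31 + 30 + 31 + 31 + 30 + 31 + 30 + 31 + 31 + 28 + 31 + 30 + 31 + 30 + 31 + 31 + 14 = 1017.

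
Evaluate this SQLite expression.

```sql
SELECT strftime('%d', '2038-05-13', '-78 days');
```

24

First apply '-78 days': 2038-05-13 → 2038-02-24.
`%d` extracts the 2-digit day of month: 24.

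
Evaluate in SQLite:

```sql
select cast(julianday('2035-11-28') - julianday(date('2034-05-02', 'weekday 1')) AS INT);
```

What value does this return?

`weekday 1` advances to the next Monday; 2034-05-02 is a Tuesday, so it moves forward to 2034-05-08.
23 days remain in May 2034 after the 8th (31 − 8).
Full months from June 2034 through October 2035 contribute their day counts.
Then 28 days into November 2035.
Total: 23 + 30 + 31 + 31 + 30 + 31 + 30 + 31 + 31 + 28 + 31 + 30 + 31 + 30 + 31 + 31 + 30 + 31 + 28 = 569.

569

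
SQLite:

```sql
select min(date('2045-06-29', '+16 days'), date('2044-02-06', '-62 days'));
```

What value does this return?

2043-12-06

date('2045-06-29', '+16 days') → 2045-07-15.
date('2044-02-06', '-62 days') → 2043-12-06.
Earlier of the two is 2043-12-06.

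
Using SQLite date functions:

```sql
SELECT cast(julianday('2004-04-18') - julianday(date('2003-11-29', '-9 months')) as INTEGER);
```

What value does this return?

Adding -9 months to 2003-11-29 targets 2003-02-29. February 2003 has only 28 days, so SQLite normalizes the 1-day overflow forward to 2003-03-01.
30 days remain in March 2003 after the 1st (31 − 1).
Full months from April 2003 through March 2004 contribute their day counts.
Then 18 days into April 2004.
Total: 30 + 30 + 31 + 30 + 31 + 31 + 30 + 31 + 30 + 31 + 31 + 29 + 31 + 18 = 414.

414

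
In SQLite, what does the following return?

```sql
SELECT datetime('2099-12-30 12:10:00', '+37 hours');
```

+37 hours from 2099-12-30 12:10:00 is 2100-01-01 01:10:00 (crosses midnight).

2100-01-01 01:10:00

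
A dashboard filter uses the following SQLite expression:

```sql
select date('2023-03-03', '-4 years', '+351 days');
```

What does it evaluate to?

2020-02-17

Adding -4 years to 2023-03-03 gives 2019-03-03.
Applying '+351 days' to 2019-03-03: counting 351 days forward gives 2020-02-17.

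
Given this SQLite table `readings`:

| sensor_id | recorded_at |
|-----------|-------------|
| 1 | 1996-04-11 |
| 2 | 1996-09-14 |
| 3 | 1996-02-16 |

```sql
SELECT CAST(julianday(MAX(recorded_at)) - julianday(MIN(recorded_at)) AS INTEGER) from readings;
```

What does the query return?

211

MIN = 1996-02-16, MAX = 1996-09-14.
13 days remain in February 1996 after the 16th (29 − 16).
Full months from March 1996 through August 1996 contribute their day counts.
Then 14 days into September 1996.
Total: 13 + 31 + 30 + 31 + 30 + 31 + 31 + 14 = 211.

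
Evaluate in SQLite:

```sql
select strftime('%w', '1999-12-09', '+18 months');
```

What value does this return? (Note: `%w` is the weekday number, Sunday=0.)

6

First apply '+18 months': 1999-12-09 → 2001-06-09.
2001-06-09 is a Saturday; with Sunday=0 that is 6.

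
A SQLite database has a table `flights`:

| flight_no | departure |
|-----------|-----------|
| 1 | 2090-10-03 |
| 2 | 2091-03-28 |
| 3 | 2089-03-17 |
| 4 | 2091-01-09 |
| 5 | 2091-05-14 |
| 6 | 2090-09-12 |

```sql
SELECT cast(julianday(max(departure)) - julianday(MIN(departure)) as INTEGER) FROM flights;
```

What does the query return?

MIN = 2089-03-17, MAX = 2091-05-14.
14 days remain in March 2089 after the 17th (31 − 17).
Full months from April 2089 through April 2091 contribute their day counts.
Then 14 days into May 2091.
Total: 14 + 30 + 31 + 30 + 31 + 31 + 30 + 31 + 30 + 31 + 31 + 28 + 31 + 30 + 31 + 30 + 31 + 31 + 30 + 31 + 30 + 31 + 31 + 28 + 31 + 30 + 14 = 788.

788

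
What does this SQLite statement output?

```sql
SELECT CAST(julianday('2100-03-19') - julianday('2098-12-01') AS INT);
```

30 days remain in December 2098 after the 1st (31 − 1).
Full months from January 2099 through February 2100 contribute their day counts.
Then 19 days into March 2100.
Total: 30 + 31 + 28 + 31 + 30 + 31 + 30 + 31 + 31 + 30 + 31 + 30 + 31 + 31 + 28 + 19 = 473.

473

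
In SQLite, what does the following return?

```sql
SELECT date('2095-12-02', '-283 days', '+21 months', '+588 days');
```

2098-07-03

Applying '-283 days' to 2095-12-02: counting 283 days back gives 2095-02-22.
Adding +21 months to 2095-02-22 gives 2096-11-22.
Applying '+588 days' to 2096-11-22: counting 588 days forward gives 2098-07-03.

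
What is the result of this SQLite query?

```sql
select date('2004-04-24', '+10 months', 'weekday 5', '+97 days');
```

2005-06-02

Adding +10 months to 2004-04-24 gives 2005-02-24.
`weekday 5` advances to the next Friday; 2005-02-24 is a Thursday, so it moves forward to 2005-02-25.
Applying '+97 days' to 2005-02-25: counting 97 days forward gives 2005-06-02.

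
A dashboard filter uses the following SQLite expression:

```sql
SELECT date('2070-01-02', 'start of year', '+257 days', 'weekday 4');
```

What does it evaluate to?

2070-09-18

`start of year` rewinds 2070-01-02 to 2070-01-01.
Applying '+257 days' to 2070-01-01: counting 257 days forward gives 2070-09-15.
`weekday 4` advances to the next Thursday; 2070-09-15 is a Monday, so it moves forward to 2070-09-18.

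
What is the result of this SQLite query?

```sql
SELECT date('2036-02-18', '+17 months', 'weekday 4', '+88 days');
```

2037-10-19

Adding +17 months to 2036-02-18 gives 2037-07-18.
`weekday 4` advances to the next Thursday; 2037-07-18 is a Saturday, so it moves forward to 2037-07-23.
Applying '+88 days' to 2037-07-23: counting 88 days forward gives 2037-10-19.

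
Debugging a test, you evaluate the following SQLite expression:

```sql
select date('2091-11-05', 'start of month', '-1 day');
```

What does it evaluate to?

`start of month` rewinds 2091-11-05 to 2091-11-01.
Going back 1 day from 2091-11-01 reaches 2091-10-31 (last day of October, 31 days).

2091-10-31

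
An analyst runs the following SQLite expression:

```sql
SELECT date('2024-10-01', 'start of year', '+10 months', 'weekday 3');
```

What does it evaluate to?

2024-11-06

`start of year` rewinds 2024-10-01 to 2024-01-01.
Adding +10 months to 2024-01-01 gives 2024-11-01.
`weekday 3` advances to the next Wednesday; 2024-11-01 is a Friday, so it moves forward to 2024-11-06.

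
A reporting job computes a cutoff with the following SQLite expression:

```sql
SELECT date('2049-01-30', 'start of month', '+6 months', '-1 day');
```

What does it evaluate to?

`start of month` rewinds 2049-01-30 to 2049-01-01.
Adding +6 months to 2049-01-01 gives 2049-07-01.
Going back 1 day from 2049-07-01 reaches 2049-06-30 (last day of June, 30 days).

2049-06-30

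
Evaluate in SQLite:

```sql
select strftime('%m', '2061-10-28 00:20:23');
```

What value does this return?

`%m` extracts the 2-digit month (01-12): 10.

10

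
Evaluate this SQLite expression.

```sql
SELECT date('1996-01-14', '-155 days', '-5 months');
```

1995-03-12

Applying '-155 days' to 1996-01-14: counting 155 days back gives 1995-08-12.
Adding -5 months to 1995-08-12 gives 1995-03-12.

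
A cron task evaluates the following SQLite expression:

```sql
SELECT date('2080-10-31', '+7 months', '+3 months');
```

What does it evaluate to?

2081-08-31

Adding +7 months to 2080-10-31 gives 2081-05-31.
Adding +3 months to 2081-05-31 gives 2081-08-31.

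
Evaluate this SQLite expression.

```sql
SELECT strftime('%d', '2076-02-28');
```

`%d` extracts the 2-digit day of month: 28.

28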